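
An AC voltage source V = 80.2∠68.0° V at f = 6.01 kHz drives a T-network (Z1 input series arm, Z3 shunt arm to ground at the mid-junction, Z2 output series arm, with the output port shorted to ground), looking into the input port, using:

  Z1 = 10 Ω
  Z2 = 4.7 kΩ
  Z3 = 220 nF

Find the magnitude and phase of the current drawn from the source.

Step 1 — Angular frequency: ω = 2π·f = 2π·6010 = 3.776e+04 rad/s.
Step 2 — Component impedances:
  Z1: Z = R = 10 Ω
  Z2: Z = R = 4700 Ω
  Z3: Z = 1/(jωC) = -j/(ω·C) = 0 - j120.4 Ω
Step 3 — With the output port shorted to ground, the output series arm Z2 runs from the junction to ground; the shunt arm Z3 also runs from the junction to ground. They appear in parallel: Z3 || Z2 = 3.081 - j120.3 Ω.
Step 4 — Series with input arm Z1: Z_in = Z1 + (Z3 || Z2) = 13.08 - j120.3 Ω = 121∠-83.8° Ω.
Step 5 — Source phasor: V = 80.2∠68.0° V = 30.04 + j74.36 V.
Step 6 — Ohm's law: I = V / Z_total = (30.04 + j74.36) / (13.08 - j120.3) = -0.5841 + j0.3133 A.
Step 7 — Convert to polar: |I| = 0.6628 A, ∠I = 151.8°.

I = 0.6628∠151.8° A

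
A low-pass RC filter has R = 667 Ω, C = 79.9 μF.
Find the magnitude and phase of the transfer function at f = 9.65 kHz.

Step 1 — Angular frequency: ω = 2π·9650 = 6.063e+04 rad/s.
Step 2 — Transfer function: H(jω) = 1/(1 + jωRC).
Step 3 — Denominator: 1 + jωRC = 1 + j·6.063e+04·667·7.99e-05 = 1 + j3231.
Step 4 — H = 9.577e-08 - j0.0003095.
Step 5 — Magnitude: |H| = 0.0003095 (-70.2 dB); phase: φ = -90.0°.

|H| = 0.0003095 (-70.2 dB), φ = -90.0°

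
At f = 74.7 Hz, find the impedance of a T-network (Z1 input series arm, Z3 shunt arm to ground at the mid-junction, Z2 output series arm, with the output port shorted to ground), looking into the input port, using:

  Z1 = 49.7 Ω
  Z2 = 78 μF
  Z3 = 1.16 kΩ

Step 1 — Angular frequency: ω = 2π·f = 2π·74.7 = 469.4 rad/s.
Step 2 — Component impedances:
  Z1: Z = R = 49.7 Ω
  Z2: Z = 1/(jωC) = -j/(ω·C) = 0 - j27.32 Ω
  Z3: Z = R = 1160 Ω
Step 3 — With the output port shorted to ground, the output series arm Z2 runs from the junction to ground; the shunt arm Z3 also runs from the junction to ground. They appear in parallel: Z3 || Z2 = 0.6429 - j27.3 Ω.
Step 4 — Series with input arm Z1: Z_in = Z1 + (Z3 || Z2) = 50.34 - j27.3 Ω = 57.27∠-28.5° Ω.

Z = 50.34 - j27.3 Ω = 57.27∠-28.5° Ω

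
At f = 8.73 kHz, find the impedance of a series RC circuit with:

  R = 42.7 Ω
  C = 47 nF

Step 1 — Angular frequency: ω = 2π·f = 2π·8730 = 5.485e+04 rad/s.
Step 2 — Component impedances:
  R: Z = R = 42.7 Ω
  C: Z = 1/(jωC) = -j/(ω·C) = 0 - j387.9 Ω
Step 3 — Series combination: Z_total = R + C = 42.7 - j387.9 Ω = 390.2∠-83.7° Ω.

Z = 42.7 - j387.9 Ω = 390.2∠-83.7° Ω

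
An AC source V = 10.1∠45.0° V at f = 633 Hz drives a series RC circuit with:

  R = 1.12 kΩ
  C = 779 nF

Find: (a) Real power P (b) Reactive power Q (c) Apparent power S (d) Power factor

Step 1 — Angular frequency: ω = 2π·f = 2π·633 = 3977 rad/s.
Step 2 — Component impedances:
  R: Z = R = 1120 Ω
  C: Z = 1/(jωC) = -j/(ω·C) = 0 - j322.8 Ω
Step 3 — Series combination: Z_total = R + C = 1120 - j322.8 Ω = 1166∠-16.1° Ω.
Step 4 — Source phasor: V = 10.1∠45.0° V = 7.142 + j7.142 V.
Step 5 — Current: I = V / Z = 0.004191 + j0.007584 A = 0.008665∠61.1° A.
Step 6 — Complex power: S = V·I* = 0.0841 - j0.02423 VA.
Step 7 — Real power: P = Re(S) = 0.0841 W.
Step 8 — Reactive power: Q = Im(S) = -0.02423 VAR.
Step 9 — Apparent power: |S| = 0.08752 VA.
Step 10 — Power factor: PF = P/|S| = 0.9609 (leading).

(a) P = 0.0841 W  (b) Q = -0.02423 VAR  (c) S = 0.08752 VA  (d) PF = 0.9609 (leading)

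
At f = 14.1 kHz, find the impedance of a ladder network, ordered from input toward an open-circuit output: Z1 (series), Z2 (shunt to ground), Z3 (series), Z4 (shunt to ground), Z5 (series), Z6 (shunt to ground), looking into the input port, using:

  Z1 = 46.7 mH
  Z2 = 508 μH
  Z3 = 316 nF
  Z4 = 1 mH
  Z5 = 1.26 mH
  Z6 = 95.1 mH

Step 1 — Angular frequency: ω = 2π·f = 2π·1.41e+04 = 8.859e+04 rad/s.
Step 2 — Component impedances:
  Z1: Z = jωL = j·8.859e+04·0.0467 = 0 + j4137 Ω
  Z2: Z = jωL = j·8.859e+04·0.000508 = 0 + j45.01 Ω
  Z3: Z = 1/(jωC) = -j/(ω·C) = 0 - j35.72 Ω
  Z4: Z = jωL = j·8.859e+04·0.001 = 0 + j88.59 Ω
  Z5: Z = jωL = j·8.859e+04·0.00126 = 0 + j111.6 Ω
  Z6: Z = jωL = j·8.859e+04·0.0951 = 0 + j8425 Ω
Step 3 — Ladder network (open output): work backward from the far end, alternating series and parallel combinations. Z_in = 0 + j4161 Ω = 4161∠90.0° Ω.

Z = 0 + j4161 Ω = 4161∠90.0° Ω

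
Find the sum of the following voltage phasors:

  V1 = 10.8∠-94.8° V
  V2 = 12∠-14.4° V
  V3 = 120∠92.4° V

Step 1 — Convert each phasor to rectangular form:
  V1 = 10.8·(cos(-94.8°) + j·sin(-94.8°)) = -0.9037 - j10.76 V
  V2 = 12·(cos(-14.4°) + j·sin(-14.4°)) = 11.62 - j2.984 V
  V3 = 120·(cos(92.4°) + j·sin(92.4°)) = -5.025 + j119.9 V
Step 2 — Sum components: V_total = 5.694 + j106.1 V.
Step 3 — Convert to polar: |V_total| = 106.3 V, ∠V_total = 86.9°.

V_total = 106.3∠86.9° V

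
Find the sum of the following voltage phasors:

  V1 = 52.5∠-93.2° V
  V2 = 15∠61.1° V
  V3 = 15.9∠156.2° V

Step 1 — Convert each phasor to rectangular form:
  V1 = 52.5·(cos(-93.2°) + j·sin(-93.2°)) = -2.931 - j52.42 V
  V2 = 15·(cos(61.1°) + j·sin(61.1°)) = 7.249 + j13.13 V
  V3 = 15.9·(cos(156.2°) + j·sin(156.2°)) = -14.55 + j6.416 V
Step 2 — Sum components: V_total = -10.23 - j32.87 V.
Step 3 — Convert to polar: |V_total| = 34.42 V, ∠V_total = -107.3°.

V_total = 34.42∠-107.3° V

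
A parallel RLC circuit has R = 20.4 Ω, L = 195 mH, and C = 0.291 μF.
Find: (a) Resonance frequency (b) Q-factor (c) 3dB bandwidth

Step 1 — Resonance: ω₀ = 1/√(LC) = 1/√(0.195·2.91e-07) = 4198 rad/s.
Step 2 — f₀ = ω₀/(2π) = 668.1 Hz.
Step 3 — Parallel Q: Q = R/(ω₀L) = 20.4/(4198·0.195) = 0.02492.
Step 4 — Bandwidth: Δω = ω₀/Q = 1.685e+05 rad/s; BW = Δω/(2π) = 2.681e+04 Hz.

(a) f₀ = 668.1 Hz  (b) Q = 0.02492  (c) BW = 2.681e+04 Hz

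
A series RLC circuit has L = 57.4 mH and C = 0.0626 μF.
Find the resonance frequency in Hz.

Step 1 — Resonance condition Im(Z)=0 gives ω₀ = 1/√(LC).
Step 2 — ω₀ = 1/√(0.0574·6.26e-08) = 1.668e+04 rad/s.
Step 3 — f₀ = ω₀/(2π) = 2655 Hz.

f₀ = 2655 Hz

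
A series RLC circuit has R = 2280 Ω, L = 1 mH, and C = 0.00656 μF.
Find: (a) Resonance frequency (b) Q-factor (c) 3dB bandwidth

Step 1 — Resonance condition Im(Z)=0 gives ω₀ = 1/√(LC).
Step 2 — ω₀ = 1/√(0.001·6.56e-09) = 3.904e+05 rad/s.
Step 3 — f₀ = ω₀/(2π) = 6.214e+04 Hz.
Step 4 — Series Q: Q = ω₀L/R = 3.904e+05·0.001/2280 = 0.1712.
Step 5 — 3dB bandwidth: Δω = ω₀/Q = 2.28e+06 rad/s; BW = Δω/(2π) = 3.629e+05 Hz.

(a) f₀ = 6.214e+04 Hz  (b) Q = 0.1712  (c) BW = 3.629e+05 Hz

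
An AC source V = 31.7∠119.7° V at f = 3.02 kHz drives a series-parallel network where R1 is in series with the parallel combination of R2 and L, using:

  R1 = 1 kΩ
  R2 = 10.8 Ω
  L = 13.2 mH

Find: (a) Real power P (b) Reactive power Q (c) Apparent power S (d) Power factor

Step 1 — Angular frequency: ω = 2π·f = 2π·3020 = 1.898e+04 rad/s.
Step 2 — Component impedances:
  R1: Z = R = 1000 Ω
  R2: Z = R = 10.8 Ω
  L: Z = jωL = j·1.898e+04·0.0132 = 0 + j250.5 Ω
Step 3 — Parallel branch: R2 || L = 1/(1/R2 + 1/L) = 10.78 + j0.4648 Ω.
Step 4 — Series with R1: Z_total = R1 + (R2 || L) = 1011 + j0.4648 Ω = 1011∠0.0° Ω.
Step 5 — Source phasor: V = 31.7∠119.7° V = -15.71 + j27.54 V.
Step 6 — Current: I = V / Z = -0.01553 + j0.02725 A = 0.03136∠119.7° A.
Step 7 — Complex power: S = V·I* = 0.9942 + j0.0004572 VA.
Step 8 — Real power: P = Re(S) = 0.9942 W.
Step 9 — Reactive power: Q = Im(S) = 0.0004572 VAR.
Step 10 — Apparent power: |S| = 0.9942 VA.
Step 11 — Power factor: PF = P/|S| = 1 (lagging).

(a) P = 0.9942 W  (b) Q = 0.0004572 VAR  (c) S = 0.9942 VA  (d) PF = 1 (lagging)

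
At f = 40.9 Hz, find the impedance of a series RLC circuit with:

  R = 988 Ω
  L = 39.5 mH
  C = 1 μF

Step 1 — Angular frequency: ω = 2π·f = 2π·40.9 = 257 rad/s.
Step 2 — Component impedances:
  R: Z = R = 988 Ω
  L: Z = jωL = j·257·0.0395 = 0 + j10.15 Ω
  C: Z = 1/(jωC) = -j/(ω·C) = 0 - j3891 Ω
Step 3 — Series combination: Z_total = R + L + C = 988 - j3881 Ω = 4005∠-75.7° Ω.

Z = 988 - j3881 Ω = 4005∠-75.7° Ω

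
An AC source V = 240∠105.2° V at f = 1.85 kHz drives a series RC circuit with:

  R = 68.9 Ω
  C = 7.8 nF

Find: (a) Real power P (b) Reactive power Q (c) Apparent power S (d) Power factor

Step 1 — Angular frequency: ω = 2π·f = 2π·1850 = 1.162e+04 rad/s.
Step 2 — Component impedances:
  R: Z = R = 68.9 Ω
  C: Z = 1/(jωC) = -j/(ω·C) = 0 - j1.103e+04 Ω
Step 3 — Series combination: Z_total = R + C = 68.9 - j1.103e+04 Ω = 1.103e+04∠-89.6° Ω.
Step 4 — Source phasor: V = 240∠105.2° V = -62.93 + j231.6 V.
Step 5 — Current: I = V / Z = -0.02103 - j0.005574 A = 0.02176∠-165.2° A.
Step 6 — Complex power: S = V·I* = 0.03262 - j5.222 VA.
Step 7 — Real power: P = Re(S) = 0.03262 W.
Step 8 — Reactive power: Q = Im(S) = -5.222 VAR.
Step 9 — Apparent power: |S| = 5.222 VA.
Step 10 — Power factor: PF = P/|S| = 0.006247 (leading).

(a) P = 0.03262 W  (b) Q = -5.222 VAR  (c) S = 5.222 VA  (d) PF = 0.006247 (leading)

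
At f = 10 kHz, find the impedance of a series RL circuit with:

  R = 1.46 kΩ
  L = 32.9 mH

Step 1 — Angular frequency: ω = 2π·f = 2π·1e+04 = 6.283e+04 rad/s.
Step 2 — Component impedances:
  R: Z = R = 1460 Ω
  L: Z = jωL = j·6.283e+04·0.0329 = 0 + j2067 Ω
Step 3 — Series combination: Z_total = R + L = 1460 + j2067 Ω = 2531∠54.8° Ω.

Z = 1460 + j2067 Ω = 2531∠54.8° Ω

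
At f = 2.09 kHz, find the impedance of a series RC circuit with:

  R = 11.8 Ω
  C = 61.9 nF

Step 1 — Angular frequency: ω = 2π·f = 2π·2090 = 1.313e+04 rad/s.
Step 2 — Component impedances:
  R: Z = R = 11.8 Ω
  C: Z = 1/(jωC) = -j/(ω·C) = 0 - j1230 Ω
Step 3 — Series combination: Z_total = R + C = 11.8 - j1230 Ω = 1230∠-89.5° Ω.

Z = 11.8 - j1230 Ω = 1230∠-89.5° Ω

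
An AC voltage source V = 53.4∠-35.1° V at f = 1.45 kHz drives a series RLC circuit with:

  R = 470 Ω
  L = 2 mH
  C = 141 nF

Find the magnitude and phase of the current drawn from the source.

Step 1 — Angular frequency: ω = 2π·f = 2π·1450 = 9111 rad/s.
Step 2 — Component impedances:
  R: Z = R = 470 Ω
  L: Z = jωL = j·9111·0.002 = 0 + j18.22 Ω
  C: Z = 1/(jωC) = -j/(ω·C) = 0 - j778.5 Ω
Step 3 — Series combination: Z_total = R + L + C = 470 - j760.2 Ω = 893.8∠-58.3° Ω.
Step 4 — Source phasor: V = 53.4∠-35.1° V = 43.69 - j30.71 V.
Step 5 — Ohm's law: I = V / Z_total = (43.69 - j30.71) / (470 - j760.2) = 0.05493 + j0.02351 A.
Step 6 — Convert to polar: |I| = 0.05975 A, ∠I = 23.2°.

I = 0.05975∠23.2° A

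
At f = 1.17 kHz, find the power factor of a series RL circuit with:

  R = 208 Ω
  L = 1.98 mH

Step 1 — Angular frequency: ω = 2π·f = 2π·1170 = 7351 rad/s.
Step 2 — Component impedances:
  R: Z = R = 208 Ω
  L: Z = jωL = j·7351·0.00198 = 0 + j14.56 Ω
Step 3 — Series combination: Z_total = R + L = 208 + j14.56 Ω = 208.5∠4.0° Ω.
Step 4 — Power factor: PF = cos(φ) = Re(Z)/|Z| = 208/208.5 = 0.9976.
Step 5 — Type: Im(Z) = 14.56 ⇒ lagging (phase φ = 4.0°).

PF = 0.9976 (lagging, φ = 4.0°)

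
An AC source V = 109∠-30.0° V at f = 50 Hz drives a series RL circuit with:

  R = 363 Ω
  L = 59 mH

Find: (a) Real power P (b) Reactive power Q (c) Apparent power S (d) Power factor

Step 1 — Angular frequency: ω = 2π·f = 2π·50 = 314.2 rad/s.
Step 2 — Component impedances:
  R: Z = R = 363 Ω
  L: Z = jωL = j·314.2·0.059 = 0 + j18.54 Ω
Step 3 — Series combination: Z_total = R + L = 363 + j18.54 Ω = 363.5∠2.9° Ω.
Step 4 — Source phasor: V = 109∠-30.0° V = 94.4 - j54.5 V.
Step 5 — Current: I = V / Z = 0.2517 - j0.163 A = 0.2999∠-32.9° A.
Step 6 — Complex power: S = V·I* = 32.64 + j1.667 VA.
Step 7 — Real power: P = Re(S) = 32.64 W.
Step 8 — Reactive power: Q = Im(S) = 1.667 VAR.
Step 9 — Apparent power: |S| = 32.69 VA.
Step 10 — Power factor: PF = P/|S| = 0.9987 (lagging).

(a) P = 32.64 W  (b) Q = 1.667 VAR  (c) S = 32.69 VA  (d) PF = 0.9987 (lagging)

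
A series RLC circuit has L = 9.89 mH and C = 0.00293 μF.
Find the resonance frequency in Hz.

Step 1 — Resonance condition Im(Z)=0 gives ω₀ = 1/√(LC).
Step 2 — ω₀ = 1/√(0.00989·2.93e-09) = 1.858e+05 rad/s.
Step 3 — f₀ = ω₀/(2π) = 2.957e+04 Hz.

f₀ = 2.957e+04 Hz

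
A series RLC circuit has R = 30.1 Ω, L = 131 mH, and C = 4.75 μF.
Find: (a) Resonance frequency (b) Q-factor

Step 1 — Resonance condition Im(Z)=0 gives ω₀ = 1/√(LC).
Step 2 — ω₀ = 1/√(0.131·4.75e-06) = 1268 rad/s.
Step 3 — f₀ = ω₀/(2π) = 201.8 Hz.
Step 4 — Series Q: Q = ω₀L/R = 1268·0.131/30.1 = 5.517.

(a) f₀ = 201.8 Hz  (b) Q = 5.517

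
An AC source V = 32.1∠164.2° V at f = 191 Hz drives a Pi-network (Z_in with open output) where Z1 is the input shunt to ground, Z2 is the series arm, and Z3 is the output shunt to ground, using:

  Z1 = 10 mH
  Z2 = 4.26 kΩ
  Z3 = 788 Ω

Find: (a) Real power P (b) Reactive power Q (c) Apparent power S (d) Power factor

Step 1 — Angular frequency: ω = 2π·f = 2π·191 = 1200 rad/s.
Step 2 — Component impedances:
  Z1: Z = jωL = j·1200·0.01 = 0 + j12 Ω
  Z2: Z = R = 4260 Ω
  Z3: Z = R = 788 Ω
Step 3 — With open output, the series arm Z2 and the output shunt Z3 appear in series to ground: Z2 + Z3 = 5048 Ω.
Step 4 — Parallel with input shunt Z1: Z_in = Z1 || (Z2 + Z3) = 0.02853 + j12 Ω = 12∠89.9° Ω.
Step 5 — Source phasor: V = 32.1∠164.2° V = -30.89 + j8.74 V.
Step 6 — Current: I = V / Z = 0.7222 + j2.575 A = 2.675∠74.3° A.
Step 7 — Complex power: S = V·I* = 0.2041 + j85.86 VA.
Step 8 — Real power: P = Re(S) = 0.2041 W.
Step 9 — Reactive power: Q = Im(S) = 85.86 VAR.
Step 10 — Apparent power: |S| = 85.86 VA.
Step 11 — Power factor: PF = P/|S| = 0.002377 (lagging).

(a) P = 0.2041 W  (b) Q = 85.86 VAR  (c) S = 85.86 VA  (d) PF = 0.002377 (lagging)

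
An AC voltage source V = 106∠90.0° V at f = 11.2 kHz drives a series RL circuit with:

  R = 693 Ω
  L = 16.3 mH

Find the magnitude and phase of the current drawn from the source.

Step 1 — Angular frequency: ω = 2π·f = 2π·1.12e+04 = 7.037e+04 rad/s.
Step 2 — Component impedances:
  R: Z = R = 693 Ω
  L: Z = jωL = j·7.037e+04·0.0163 = 0 + j1147 Ω
Step 3 — Series combination: Z_total = R + L = 693 + j1147 Ω = 1340∠58.9° Ω.
Step 4 — Source phasor: V = 106∠90.0° V = 0 + j106 V.
Step 5 — Ohm's law: I = V / Z_total = (0 + j106) / (693 + j1147) = 0.0677 + j0.0409 A.
Step 6 — Convert to polar: |I| = 0.0791 A, ∠I = 31.1°.

I = 0.0791∠31.1° A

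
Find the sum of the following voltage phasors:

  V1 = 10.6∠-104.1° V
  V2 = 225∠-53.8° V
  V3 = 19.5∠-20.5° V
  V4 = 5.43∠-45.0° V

Step 1 — Convert each phasor to rectangular form:
  V1 = 10.6·(cos(-104.1°) + j·sin(-104.1°)) = -2.582 - j10.28 V
  V2 = 225·(cos(-53.8°) + j·sin(-53.8°)) = 132.9 - j181.6 V
  V3 = 19.5·(cos(-20.5°) + j·sin(-20.5°)) = 18.27 - j6.829 V
  V4 = 5.43·(cos(-45.0°) + j·sin(-45.0°)) = 3.84 - j3.84 V
Step 2 — Sum components: V_total = 152.4 - j202.5 V.
Step 3 — Convert to polar: |V_total| = 253.5 V, ∠V_total = -53.0°.

V_total = 253.5∠-53.0° V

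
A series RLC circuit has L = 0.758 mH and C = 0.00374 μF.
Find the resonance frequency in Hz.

Step 1 — Resonance condition Im(Z)=0 gives ω₀ = 1/√(LC).
Step 2 — ω₀ = 1/√(0.000758·3.74e-09) = 5.939e+05 rad/s.
Step 3 — f₀ = ω₀/(2π) = 9.453e+04 Hz.

f₀ = 9.453e+04 Hz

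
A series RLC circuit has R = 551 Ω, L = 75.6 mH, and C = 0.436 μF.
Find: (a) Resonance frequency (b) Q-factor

Step 1 — Resonance condition Im(Z)=0 gives ω₀ = 1/√(LC).
Step 2 — ω₀ = 1/√(0.0756·4.36e-07) = 5508 rad/s.
Step 3 — f₀ = ω₀/(2π) = 876.6 Hz.
Step 4 — Series Q: Q = ω₀L/R = 5508·0.0756/551 = 0.7557.

(a) f₀ = 876.6 Hz  (b) Q = 0.7557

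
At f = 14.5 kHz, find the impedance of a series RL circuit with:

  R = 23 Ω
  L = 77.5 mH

Step 1 — Angular frequency: ω = 2π·f = 2π·1.45e+04 = 9.111e+04 rad/s.
Step 2 — Component impedances:
  R: Z = R = 23 Ω
  L: Z = jωL = j·9.111e+04·0.0775 = 0 + j7061 Ω
Step 3 — Series combination: Z_total = R + L = 23 + j7061 Ω = 7061∠89.8° Ω.

Z = 23 + j7061 Ω = 7061∠89.8° Ω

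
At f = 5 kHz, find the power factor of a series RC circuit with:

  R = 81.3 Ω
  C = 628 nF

Step 1 — Angular frequency: ω = 2π·f = 2π·5000 = 3.142e+04 rad/s.
Step 2 — Component impedances:
  R: Z = R = 81.3 Ω
  C: Z = 1/(jωC) = -j/(ω·C) = 0 - j50.69 Ω
Step 3 — Series combination: Z_total = R + C = 81.3 - j50.69 Ω = 95.81∠-31.9° Ω.
Step 4 — Power factor: PF = cos(φ) = Re(Z)/|Z| = 81.3/95.81 = 0.8486.
Step 5 — Type: Im(Z) = -50.69 ⇒ leading (phase φ = -31.9°).

PF = 0.8486 (leading, φ = -31.9°)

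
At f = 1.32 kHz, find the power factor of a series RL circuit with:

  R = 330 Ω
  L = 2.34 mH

Step 1 — Angular frequency: ω = 2π·f = 2π·1320 = 8294 rad/s.
Step 2 — Component impedances:
  R: Z = R = 330 Ω
  L: Z = jωL = j·8294·0.00234 = 0 + j19.41 Ω
Step 3 — Series combination: Z_total = R + L = 330 + j19.41 Ω = 330.6∠3.4° Ω.
Step 4 — Power factor: PF = cos(φ) = Re(Z)/|Z| = 330/330.57 = 0.9983.
Step 5 — Type: Im(Z) = 19.41 ⇒ lagging (phase φ = 3.4°).

PF = 0.9983 (lagging, φ = 3.4°)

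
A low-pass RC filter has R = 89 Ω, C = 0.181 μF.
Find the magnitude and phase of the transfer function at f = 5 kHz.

Step 1 — Angular frequency: ω = 2π·5000 = 3.142e+04 rad/s.
Step 2 — Transfer function: H(jω) = 1/(1 + jωRC).
Step 3 — Denominator: 1 + jωRC = 1 + j·3.142e+04·89·1.81e-07 = 1 + j0.5061.
Step 4 — H = 0.7961 - j0.4029.
Step 5 — Magnitude: |H| = 0.8922 (-1.0 dB); phase: φ = -26.8°.

|H| = 0.8922 (-1.0 dB), φ = -26.8°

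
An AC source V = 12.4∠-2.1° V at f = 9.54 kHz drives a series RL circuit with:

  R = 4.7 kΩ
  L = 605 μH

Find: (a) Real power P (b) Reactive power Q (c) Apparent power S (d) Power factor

Step 1 — Angular frequency: ω = 2π·f = 2π·9540 = 5.994e+04 rad/s.
Step 2 — Component impedances:
  R: Z = R = 4700 Ω
  L: Z = jωL = j·5.994e+04·0.000605 = 0 + j36.26 Ω
Step 3 — Series combination: Z_total = R + L = 4700 + j36.26 Ω = 4700∠0.4° Ω.
Step 4 — Source phasor: V = 12.4∠-2.1° V = 12.39 - j0.4544 V.
Step 5 — Current: I = V / Z = 0.002636 - j0.000117 A = 0.002638∠-2.5° A.
Step 6 — Complex power: S = V·I* = 0.03271 + j0.0002524 VA.
Step 7 — Real power: P = Re(S) = 0.03271 W.
Step 8 — Reactive power: Q = Im(S) = 0.0002524 VAR.
Step 9 — Apparent power: |S| = 0.03271 VA.
Step 10 — Power factor: PF = P/|S| = 1 (lagging).

(a) P = 0.03271 W  (b) Q = 0.0002524 VAR  (c) S = 0.03271 VA  (d) PF = 1 (lagging)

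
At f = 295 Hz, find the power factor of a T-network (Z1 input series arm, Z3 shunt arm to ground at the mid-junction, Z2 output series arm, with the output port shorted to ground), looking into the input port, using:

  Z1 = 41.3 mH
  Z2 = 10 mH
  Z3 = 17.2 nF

Step 1 — Angular frequency: ω = 2π·f = 2π·295 = 1854 rad/s.
Step 2 — Component impedances:
  Z1: Z = jωL = j·1854·0.0413 = 0 + j76.55 Ω
  Z2: Z = jωL = j·1854·0.01 = 0 + j18.54 Ω
  Z3: Z = 1/(jωC) = -j/(ω·C) = 0 - j3.137e+04 Ω
Step 3 — With the output port shorted to ground, the output series arm Z2 runs from the junction to ground; the shunt arm Z3 also runs from the junction to ground. They appear in parallel: Z3 || Z2 = 0 + j18.55 Ω.
Step 4 — Series with input arm Z1: Z_in = Z1 + (Z3 || Z2) = 0 + j95.1 Ω = 95.1∠90.0° Ω.
Step 5 — Power factor: PF = cos(φ) = Re(Z)/|Z| = 0/95.1 = 0.
Step 6 — Type: Im(Z) = 95.1 ⇒ lagging (phase φ = 90.0°).

PF = 0 (lagging, φ = 90.0°)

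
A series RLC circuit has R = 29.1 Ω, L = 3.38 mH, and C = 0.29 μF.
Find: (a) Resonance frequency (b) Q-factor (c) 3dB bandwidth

Step 1 — Resonance: ω₀ = 1/√(LC) = 1/√(0.00338·2.9e-07) = 3.194e+04 rad/s.
Step 2 — f₀ = ω₀/(2π) = 5083 Hz.
Step 3 — Series Q: Q = ω₀L/R = 3.194e+04·0.00338/29.1 = 3.71.
Step 4 — Bandwidth: Δω = ω₀/Q = 8609 rad/s; BW = Δω/(2π) = 1370 Hz.

(a) f₀ = 5083 Hz  (b) Q = 3.71  (c) BW = 1370 Hz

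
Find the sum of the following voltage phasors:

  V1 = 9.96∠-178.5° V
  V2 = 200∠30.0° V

Step 1 — Convert each phasor to rectangular form:
  V1 = 9.96·(cos(-178.5°) + j·sin(-178.5°)) = -9.957 - j0.2607 V
  V2 = 200·(cos(30.0°) + j·sin(30.0°)) = 173.2 + j100 V
Step 2 — Sum components: V_total = 163.2 + j99.74 V.
Step 3 — Convert to polar: |V_total| = 191.3 V, ∠V_total = 31.4°.

V_total = 191.3∠31.4° V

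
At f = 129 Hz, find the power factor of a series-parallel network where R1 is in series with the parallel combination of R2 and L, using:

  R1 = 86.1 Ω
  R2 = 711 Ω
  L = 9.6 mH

Step 1 — Angular frequency: ω = 2π·f = 2π·129 = 810.5 rad/s.
Step 2 — Component impedances:
  R1: Z = R = 86.1 Ω
  R2: Z = R = 711 Ω
  L: Z = jωL = j·810.5·0.0096 = 0 + j7.781 Ω
Step 3 — Parallel branch: R2 || L = 1/(1/R2 + 1/L) = 0.08515 + j7.78 Ω.
Step 4 — Series with R1: Z_total = R1 + (R2 || L) = 86.19 + j7.78 Ω = 86.54∠5.2° Ω.
Step 5 — Power factor: PF = cos(φ) = Re(Z)/|Z| = 86.19/86.54 = 0.996.
Step 6 — Type: Im(Z) = 7.78 ⇒ lagging (phase φ = 5.2°).

PF = 0.996 (lagging, φ = 5.2°)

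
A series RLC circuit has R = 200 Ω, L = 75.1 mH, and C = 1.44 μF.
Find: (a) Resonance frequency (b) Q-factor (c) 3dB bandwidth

Step 1 — Resonance condition Im(Z)=0 gives ω₀ = 1/√(LC).
Step 2 — ω₀ = 1/√(0.0751·1.44e-06) = 3041 rad/s.
Step 3 — f₀ = ω₀/(2π) = 484 Hz.
Step 4 — Series Q: Q = ω₀L/R = 3041·0.0751/200 = 1.142.
Step 5 — 3dB bandwidth: Δω = ω₀/Q = 2663 rad/s; BW = Δω/(2π) = 423.8 Hz.

(a) f₀ = 484 Hz  (b) Q = 1.142  (c) BW = 423.8 Hz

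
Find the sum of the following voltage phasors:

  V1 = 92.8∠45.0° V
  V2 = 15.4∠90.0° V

Step 1 — Convert each phasor to rectangular form:
  V1 = 92.8·(cos(45.0°) + j·sin(45.0°)) = 65.62 + j65.62 V
  V2 = 15.4·(cos(90.0°) + j·sin(90.0°)) = 0 + j15.4 V
Step 2 — Sum components: V_total = 65.62 + j81.02 V.
Step 3 — Convert to polar: |V_total| = 104.3 V, ∠V_total = 51.0°.

V_total = 104.3∠51.0° V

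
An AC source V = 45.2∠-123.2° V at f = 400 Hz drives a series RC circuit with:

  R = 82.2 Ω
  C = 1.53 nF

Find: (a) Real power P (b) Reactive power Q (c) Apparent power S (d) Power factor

Step 1 — Angular frequency: ω = 2π·f = 2π·400 = 2513 rad/s.
Step 2 — Component impedances:
  R: Z = R = 82.2 Ω
  C: Z = 1/(jωC) = -j/(ω·C) = 0 - j2.601e+05 Ω
Step 3 — Series combination: Z_total = R + C = 82.2 - j2.601e+05 Ω = 2.601e+05∠-90.0° Ω.
Step 4 — Source phasor: V = 45.2∠-123.2° V = -24.75 - j37.82 V.
Step 5 — Current: I = V / Z = 0.0001454 - j9.522e-05 A = 0.0001738∠-33.2° A.
Step 6 — Complex power: S = V·I* = 2.483e-06 - j0.007856 VA.
Step 7 — Real power: P = Re(S) = 2.483e-06 W.
Step 8 — Reactive power: Q = Im(S) = -0.007856 VAR.
Step 9 — Apparent power: |S| = 0.007856 VA.
Step 10 — Power factor: PF = P/|S| = 0.0003161 (leading).

(a) P = 2.483e-06 W  (b) Q = -0.007856 VAR  (c) S = 0.007856 VA  (d) PF = 0.0003161 (leading)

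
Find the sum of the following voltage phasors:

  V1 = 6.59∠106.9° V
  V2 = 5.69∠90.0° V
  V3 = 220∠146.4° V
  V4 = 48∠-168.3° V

Step 1 — Convert each phasor to rectangular form:
  V1 = 6.59·(cos(106.9°) + j·sin(106.9°)) = -1.916 + j6.305 V
  V2 = 5.69·(cos(90.0°) + j·sin(90.0°)) = 0 + j5.69 V
  V3 = 220·(cos(146.4°) + j·sin(146.4°)) = -183.2 + j121.7 V
  V4 = 48·(cos(-168.3°) + j·sin(-168.3°)) = -47 - j9.734 V
Step 2 — Sum components: V_total = -232.2 + j124 V.
Step 3 — Convert to polar: |V_total| = 263.2 V, ∠V_total = 151.9°.

V_total = 263.2∠151.9° V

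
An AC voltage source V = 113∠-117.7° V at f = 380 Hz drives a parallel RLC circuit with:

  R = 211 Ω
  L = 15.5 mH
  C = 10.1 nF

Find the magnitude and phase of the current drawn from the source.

Step 1 — Angular frequency: ω = 2π·f = 2π·380 = 2388 rad/s.
Step 2 — Component impedances:
  R: Z = R = 211 Ω
  L: Z = jωL = j·2388·0.0155 = 0 + j37.01 Ω
  C: Z = 1/(jωC) = -j/(ω·C) = 0 - j4.147e+04 Ω
Step 3 — Parallel combination: 1/Z_total = 1/R + 1/L + 1/C; Z_total = 6.308 + j35.93 Ω = 36.48∠80.0° Ω.
Step 4 — Source phasor: V = 113∠-117.7° V = -52.53 - j100 V.
Step 5 — Ohm's law: I = V / Z_total = (-52.53 - j100) / (6.308 + j35.93) = -2.95 + j0.9439 A.
Step 6 — Convert to polar: |I| = 3.097 A, ∠I = 162.3°.

I = 3.097∠162.3° A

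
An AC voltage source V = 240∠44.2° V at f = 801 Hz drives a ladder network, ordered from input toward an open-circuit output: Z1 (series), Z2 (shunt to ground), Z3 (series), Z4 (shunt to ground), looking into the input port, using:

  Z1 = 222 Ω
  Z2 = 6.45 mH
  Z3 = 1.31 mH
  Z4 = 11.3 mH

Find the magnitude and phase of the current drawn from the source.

Step 1 — Angular frequency: ω = 2π·f = 2π·801 = 5033 rad/s.
Step 2 — Component impedances:
  Z1: Z = R = 222 Ω
  Z2: Z = jωL = j·5033·0.00645 = 0 + j32.46 Ω
  Z3: Z = jωL = j·5033·0.00131 = 0 + j6.593 Ω
  Z4: Z = jωL = j·5033·0.0113 = 0 + j56.87 Ω
Step 3 — Ladder network (open output): work backward from the far end, alternating series and parallel combinations. Z_in = 222 + j21.48 Ω = 223∠5.5° Ω.
Step 4 — Source phasor: V = 240∠44.2° V = 172.1 + j167.3 V.
Step 5 — Ohm's law: I = V / Z_total = (172.1 + j167.3) / (222 + j21.48) = 0.8401 + j0.6724 A.
Step 6 — Convert to polar: |I| = 1.076 A, ∠I = 38.7°.

I = 1.076∠38.7° A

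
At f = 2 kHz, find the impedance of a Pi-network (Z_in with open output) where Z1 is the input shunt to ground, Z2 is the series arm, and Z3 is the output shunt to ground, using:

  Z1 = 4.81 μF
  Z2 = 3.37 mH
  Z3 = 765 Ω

Step 1 — Angular frequency: ω = 2π·f = 2π·2000 = 1.257e+04 rad/s.
Step 2 — Component impedances:
  Z1: Z = 1/(jωC) = -j/(ω·C) = 0 - j16.54 Ω
  Z2: Z = jωL = j·1.257e+04·0.00337 = 0 + j42.35 Ω
  Z3: Z = R = 765 Ω
Step 3 — With open output, the series arm Z2 and the output shunt Z3 appear in series to ground: Z2 + Z3 = 765 + j42.35 Ω.
Step 4 — Parallel with input shunt Z1: Z_in = Z1 || (Z2 + Z3) = 0.3574 - j16.56 Ω = 16.56∠-88.8° Ω.

Z = 0.3574 - j16.56 Ω = 16.56∠-88.8° Ω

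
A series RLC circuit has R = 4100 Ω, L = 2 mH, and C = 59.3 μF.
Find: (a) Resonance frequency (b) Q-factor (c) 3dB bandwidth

Step 1 — Resonance: ω₀ = 1/√(LC) = 1/√(0.002·5.93e-05) = 2904 rad/s.
Step 2 — f₀ = ω₀/(2π) = 462.1 Hz.
Step 3 — Series Q: Q = ω₀L/R = 2904·0.002/4100 = 0.001416.
Step 4 — Bandwidth: Δω = ω₀/Q = 2.05e+06 rad/s; BW = Δω/(2π) = 3.263e+05 Hz.

(a) f₀ = 462.1 Hz  (b) Q = 0.001416  (c) BW = 3.263e+05 Hz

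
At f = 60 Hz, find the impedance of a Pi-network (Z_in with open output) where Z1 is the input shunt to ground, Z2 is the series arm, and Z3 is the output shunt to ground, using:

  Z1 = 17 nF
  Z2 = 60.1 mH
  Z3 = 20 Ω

Step 1 — Angular frequency: ω = 2π·f = 2π·60 = 377 rad/s.
Step 2 — Component impedances:
  Z1: Z = 1/(jωC) = -j/(ω·C) = 0 - j1.56e+05 Ω
  Z2: Z = jωL = j·377·0.0601 = 0 + j22.66 Ω
  Z3: Z = R = 20 Ω
Step 3 — With open output, the series arm Z2 and the output shunt Z3 appear in series to ground: Z2 + Z3 = 20 + j22.66 Ω.
Step 4 — Parallel with input shunt Z1: Z_in = Z1 || (Z2 + Z3) = 20.01 + j22.66 Ω = 30.23∠48.6° Ω.

Z = 20.01 + j22.66 Ω = 30.23∠48.6° Ω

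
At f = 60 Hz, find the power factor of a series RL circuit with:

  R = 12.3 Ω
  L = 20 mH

Step 1 — Angular frequency: ω = 2π·f = 2π·60 = 377 rad/s.
Step 2 — Component impedances:
  R: Z = R = 12.3 Ω
  L: Z = jωL = j·377·0.02 = 0 + j7.54 Ω
Step 3 — Series combination: Z_total = R + L = 12.3 + j7.54 Ω = 14.43∠31.5° Ω.
Step 4 — Power factor: PF = cos(φ) = Re(Z)/|Z| = 12.3/14.427 = 0.8526.
Step 5 — Type: Im(Z) = 7.54 ⇒ lagging (phase φ = 31.5°).

PF = 0.8526 (lagging, φ = 31.5°)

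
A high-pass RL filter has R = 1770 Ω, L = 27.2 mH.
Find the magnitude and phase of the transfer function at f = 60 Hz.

Step 1 — Angular frequency: ω = 2π·60 = 377 rad/s.
Step 2 — Transfer function: H(jω) = jωL/(R + jωL).
Step 3 — Numerator jωL = j·10.25; denominator R + jωL = 1770 + j10.25.
Step 4 — H = 3.356e-05 + j0.005793.
Step 5 — Magnitude: |H| = 0.005793 (-44.7 dB); phase: φ = 89.7°.

|H| = 0.005793 (-44.7 dB), φ = 89.7°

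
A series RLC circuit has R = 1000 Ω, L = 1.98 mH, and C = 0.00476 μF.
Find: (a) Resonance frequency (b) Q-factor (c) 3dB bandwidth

Step 1 — Resonance: ω₀ = 1/√(LC) = 1/√(0.00198·4.76e-09) = 3.257e+05 rad/s.
Step 2 — f₀ = ω₀/(2π) = 5.184e+04 Hz.
Step 3 — Series Q: Q = ω₀L/R = 3.257e+05·0.00198/1000 = 0.645.
Step 4 — Bandwidth: Δω = ω₀/Q = 5.051e+05 rad/s; BW = Δω/(2π) = 8.038e+04 Hz.

(a) f₀ = 5.184e+04 Hz  (b) Q = 0.645  (c) BW = 8.038e+04 Hz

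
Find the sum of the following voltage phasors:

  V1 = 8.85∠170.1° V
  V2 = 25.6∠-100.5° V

Step 1 — Convert each phasor to rectangular form:
  V1 = 8.85·(cos(170.1°) + j·sin(170.1°)) = -8.718 + j1.522 V
  V2 = 25.6·(cos(-100.5°) + j·sin(-100.5°)) = -4.665 - j25.17 V
Step 2 — Sum components: V_total = -13.38 - j23.65 V.
Step 3 — Convert to polar: |V_total| = 27.17 V, ∠V_total = -119.5°.

V_total = 27.17∠-119.5° V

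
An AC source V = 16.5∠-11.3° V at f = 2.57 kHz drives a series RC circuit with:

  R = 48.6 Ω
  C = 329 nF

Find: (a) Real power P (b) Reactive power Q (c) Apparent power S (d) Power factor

Step 1 — Angular frequency: ω = 2π·f = 2π·2570 = 1.615e+04 rad/s.
Step 2 — Component impedances:
  R: Z = R = 48.6 Ω
  C: Z = 1/(jωC) = -j/(ω·C) = 0 - j188.2 Ω
Step 3 — Series combination: Z_total = R + C = 48.6 - j188.2 Ω = 194.4∠-75.5° Ω.
Step 4 — Source phasor: V = 16.5∠-11.3° V = 16.18 - j3.233 V.
Step 5 — Current: I = V / Z = 0.03691 + j0.07643 A = 0.08487∠64.2° A.
Step 6 — Complex power: S = V·I* = 0.3501 - j1.356 VA.
Step 7 — Real power: P = Re(S) = 0.3501 W.
Step 8 — Reactive power: Q = Im(S) = -1.356 VAR.
Step 9 — Apparent power: |S| = 1.4 VA.
Step 10 — Power factor: PF = P/|S| = 0.25 (leading).

(a) P = 0.3501 W  (b) Q = -1.356 VAR  (c) S = 1.4 VA  (d) PF = 0.25 (leading)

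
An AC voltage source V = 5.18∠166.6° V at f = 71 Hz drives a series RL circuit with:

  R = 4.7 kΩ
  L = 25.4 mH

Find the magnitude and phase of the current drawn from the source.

Step 1 — Angular frequency: ω = 2π·f = 2π·71 = 446.1 rad/s.
Step 2 — Component impedances:
  R: Z = R = 4700 Ω
  L: Z = jωL = j·446.1·0.0254 = 0 + j11.33 Ω
Step 3 — Series combination: Z_total = R + L = 4700 + j11.33 Ω = 4700∠0.1° Ω.
Step 4 — Source phasor: V = 5.18∠166.6° V = -5.039 + j1.2 V.
Step 5 — Ohm's law: I = V / Z_total = (-5.039 + j1.2) / (4700 + j11.33) = -0.001072 + j0.000258 A.
Step 6 — Convert to polar: |I| = 0.001102 A, ∠I = 166.5°.

I = 0.001102∠166.5° A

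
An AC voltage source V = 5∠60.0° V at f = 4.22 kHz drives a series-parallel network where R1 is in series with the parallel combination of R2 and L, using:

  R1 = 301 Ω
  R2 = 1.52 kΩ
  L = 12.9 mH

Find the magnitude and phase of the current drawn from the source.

Step 1 — Angular frequency: ω = 2π·f = 2π·4220 = 2.652e+04 rad/s.
Step 2 — Component impedances:
  R1: Z = R = 301 Ω
  R2: Z = R = 1520 Ω
  L: Z = jωL = j·2.652e+04·0.0129 = 0 + j342 Ω
Step 3 — Parallel branch: R2 || L = 1/(1/R2 + 1/L) = 73.26 + j325.6 Ω.
Step 4 — Series with R1: Z_total = R1 + (R2 || L) = 374.3 + j325.6 Ω = 496∠41.0° Ω.
Step 5 — Source phasor: V = 5∠60.0° V = 2.5 + j4.33 V.
Step 6 — Ohm's law: I = V / Z_total = (2.5 + j4.33) / (374.3 + j325.6) = 0.009532 + j0.003278 A.
Step 7 — Convert to polar: |I| = 0.01008 A, ∠I = 19.0°.

I = 0.01008∠19.0° A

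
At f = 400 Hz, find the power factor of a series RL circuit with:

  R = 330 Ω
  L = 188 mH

Step 1 — Angular frequency: ω = 2π·f = 2π·400 = 2513 rad/s.
Step 2 — Component impedances:
  R: Z = R = 330 Ω
  L: Z = jωL = j·2513·0.188 = 0 + j472.5 Ω
Step 3 — Series combination: Z_total = R + L = 330 + j472.5 Ω = 576.3∠55.1° Ω.
Step 4 — Power factor: PF = cos(φ) = Re(Z)/|Z| = 330/576.3 = 0.5726.
Step 5 — Type: Im(Z) = 472.5 ⇒ lagging (phase φ = 55.1°).

PF = 0.5726 (lagging, φ = 55.1°)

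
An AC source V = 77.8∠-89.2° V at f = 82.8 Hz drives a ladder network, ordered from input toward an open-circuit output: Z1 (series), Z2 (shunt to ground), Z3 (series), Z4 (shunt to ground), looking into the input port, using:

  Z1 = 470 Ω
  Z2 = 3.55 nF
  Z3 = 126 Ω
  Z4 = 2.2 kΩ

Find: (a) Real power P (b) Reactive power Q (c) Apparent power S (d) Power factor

Step 1 — Angular frequency: ω = 2π·f = 2π·82.8 = 520.2 rad/s.
Step 2 — Component impedances:
  Z1: Z = R = 470 Ω
  Z2: Z = 1/(jωC) = -j/(ω·C) = 0 - j5.415e+05 Ω
  Z3: Z = R = 126 Ω
  Z4: Z = R = 2200 Ω
Step 3 — Ladder network (open output): work backward from the far end, alternating series and parallel combinations. Z_in = 2796 - j9.992 Ω = 2796∠-0.2° Ω.
Step 4 — Source phasor: V = 77.8∠-89.2° V = 1.086 - j77.79 V.
Step 5 — Current: I = V / Z = 0.0004879 - j0.02782 A = 0.02783∠-89.0° A.
Step 6 — Complex power: S = V·I* = 2.165 - j0.007736 VA.
Step 7 — Real power: P = Re(S) = 2.165 W.
Step 8 — Reactive power: Q = Im(S) = -0.007736 VAR.
Step 9 — Apparent power: |S| = 2.165 VA.
Step 10 — Power factor: PF = P/|S| = 1 (leading).

(a) P = 2.165 W  (b) Q = -0.007736 VAR  (c) S = 2.165 VA  (d) PF = 1 (leading)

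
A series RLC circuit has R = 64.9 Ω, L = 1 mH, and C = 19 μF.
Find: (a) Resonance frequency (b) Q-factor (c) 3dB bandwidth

Step 1 — Resonance condition Im(Z)=0 gives ω₀ = 1/√(LC).
Step 2 — ω₀ = 1/√(0.001·1.9e-05) = 7255 rad/s.
Step 3 — f₀ = ω₀/(2π) = 1155 Hz.
Step 4 — Series Q: Q = ω₀L/R = 7255·0.001/64.9 = 0.1118.
Step 5 — 3dB bandwidth: Δω = ω₀/Q = 6.49e+04 rad/s; BW = Δω/(2π) = 1.033e+04 Hz.

(a) f₀ = 1155 Hz  (b) Q = 0.1118  (c) BW = 1.033e+04 Hz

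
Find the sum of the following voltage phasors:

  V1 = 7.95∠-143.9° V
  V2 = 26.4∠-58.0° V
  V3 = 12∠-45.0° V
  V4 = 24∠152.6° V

Step 1 — Convert each phasor to rectangular form:
  V1 = 7.95·(cos(-143.9°) + j·sin(-143.9°)) = -6.424 - j4.684 V
  V2 = 26.4·(cos(-58.0°) + j·sin(-58.0°)) = 13.99 - j22.39 V
  V3 = 12·(cos(-45.0°) + j·sin(-45.0°)) = 8.485 - j8.485 V
  V4 = 24·(cos(152.6°) + j·sin(152.6°)) = -21.31 + j11.04 V
Step 2 — Sum components: V_total = -5.256 - j24.51 V.
Step 3 — Convert to polar: |V_total| = 25.07 V, ∠V_total = -102.1°.

V_total = 25.07∠-102.1° V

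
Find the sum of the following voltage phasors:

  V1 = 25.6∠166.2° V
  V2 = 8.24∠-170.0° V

Step 1 — Convert each phasor to rectangular form:
  V1 = 25.6·(cos(166.2°) + j·sin(166.2°)) = -24.86 + j6.106 V
  V2 = 8.24·(cos(-170.0°) + j·sin(-170.0°)) = -8.115 - j1.431 V
Step 2 — Sum components: V_total = -32.98 + j4.676 V.
Step 3 — Convert to polar: |V_total| = 33.31 V, ∠V_total = 171.9°.

V_total = 33.31∠171.9° V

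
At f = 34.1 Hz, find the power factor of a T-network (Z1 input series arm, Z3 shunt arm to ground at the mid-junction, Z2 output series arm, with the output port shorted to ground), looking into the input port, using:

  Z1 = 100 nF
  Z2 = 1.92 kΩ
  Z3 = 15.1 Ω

Step 1 — Angular frequency: ω = 2π·f = 2π·34.1 = 214.3 rad/s.
Step 2 — Component impedances:
  Z1: Z = 1/(jωC) = -j/(ω·C) = 0 - j4.667e+04 Ω
  Z2: Z = R = 1920 Ω
  Z3: Z = R = 15.1 Ω
Step 3 — With the output port shorted to ground, the output series arm Z2 runs from the junction to ground; the shunt arm Z3 also runs from the junction to ground. They appear in parallel: Z3 || Z2 = 14.98 Ω.
Step 4 — Series with input arm Z1: Z_in = Z1 + (Z3 || Z2) = 14.98 - j4.667e+04 Ω = 4.667e+04∠-90.0° Ω.
Step 5 — Power factor: PF = cos(φ) = Re(Z)/|Z| = 14.98/4.667e+04 = 0.000321.
Step 6 — Type: Im(Z) = -4.667e+04 ⇒ leading (phase φ = -90.0°).

PF = 0.000321 (leading, φ = -90.0°)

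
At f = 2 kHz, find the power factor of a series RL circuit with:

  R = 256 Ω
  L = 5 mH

Step 1 — Angular frequency: ω = 2π·f = 2π·2000 = 1.257e+04 rad/s.
Step 2 — Component impedances:
  R: Z = R = 256 Ω
  L: Z = jωL = j·1.257e+04·0.005 = 0 + j62.83 Ω
Step 3 — Series combination: Z_total = R + L = 256 + j62.83 Ω = 263.6∠13.8° Ω.
Step 4 — Power factor: PF = cos(φ) = Re(Z)/|Z| = 256/263.6 = 0.9712.
Step 5 — Type: Im(Z) = 62.83 ⇒ lagging (phase φ = 13.8°).

PF = 0.9712 (lagging, φ = 13.8°)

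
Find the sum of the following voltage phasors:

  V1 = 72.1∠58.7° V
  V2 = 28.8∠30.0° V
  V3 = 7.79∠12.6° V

Step 1 — Convert each phasor to rectangular form:
  V1 = 72.1·(cos(58.7°) + j·sin(58.7°)) = 37.46 + j61.61 V
  V2 = 28.8·(cos(30.0°) + j·sin(30.0°)) = 24.94 + j14.4 V
  V3 = 7.79·(cos(12.6°) + j·sin(12.6°)) = 7.602 + j1.699 V
Step 2 — Sum components: V_total = 70 + j77.71 V.
Step 3 — Convert to polar: |V_total| = 104.6 V, ∠V_total = 48.0°.

V_total = 104.6∠48.0° V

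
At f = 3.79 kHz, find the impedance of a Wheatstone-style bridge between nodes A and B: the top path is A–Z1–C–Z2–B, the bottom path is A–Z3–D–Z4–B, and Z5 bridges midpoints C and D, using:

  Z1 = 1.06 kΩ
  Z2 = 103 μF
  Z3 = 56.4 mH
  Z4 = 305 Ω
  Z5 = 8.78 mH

Step 1 — Angular frequency: ω = 2π·f = 2π·3790 = 2.381e+04 rad/s.
Step 2 — Component impedances:
  Z1: Z = R = 1060 Ω
  Z2: Z = 1/(jωC) = -j/(ω·C) = 0 - j0.4077 Ω
  Z3: Z = jωL = j·2.381e+04·0.0564 = 0 + j1343 Ω
  Z4: Z = R = 305 Ω
  Z5: Z = jωL = j·2.381e+04·0.00878 = 0 + j209.1 Ω
Step 3 — Bridge requires nodal analysis (the Z5 bridge couples midpoints C and D, so the two paths cannot be reduced to a simple series/parallel combination). Setting node B to ground and injecting 1 A at node A, the 3-node admittance system at A, C, D solves to V_A = Z_AB = 693.2 + j470.5 Ω = 837.8∠34.2° Ω.

Z = 693.2 + j470.5 Ω = 837.8∠34.2° Ω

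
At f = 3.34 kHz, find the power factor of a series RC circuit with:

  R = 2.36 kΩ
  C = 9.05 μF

Step 1 — Angular frequency: ω = 2π·f = 2π·3340 = 2.099e+04 rad/s.
Step 2 — Component impedances:
  R: Z = R = 2360 Ω
  C: Z = 1/(jωC) = -j/(ω·C) = 0 - j5.265 Ω
Step 3 — Series combination: Z_total = R + C = 2360 - j5.265 Ω = 2360∠-0.1° Ω.
Step 4 — Power factor: PF = cos(φ) = Re(Z)/|Z| = 2360/2360 = 1.
Step 5 — Type: Im(Z) = -5.265 ⇒ leading (phase φ = -0.1°).

PF = 1 (leading, φ = -0.1°)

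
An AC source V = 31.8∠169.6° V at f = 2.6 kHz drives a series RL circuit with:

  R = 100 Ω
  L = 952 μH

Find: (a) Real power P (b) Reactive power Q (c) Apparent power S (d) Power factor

Step 1 — Angular frequency: ω = 2π·f = 2π·2600 = 1.634e+04 rad/s.
Step 2 — Component impedances:
  R: Z = R = 100 Ω
  L: Z = jωL = j·1.634e+04·0.000952 = 0 + j15.55 Ω
Step 3 — Series combination: Z_total = R + L = 100 + j15.55 Ω = 101.2∠8.8° Ω.
Step 4 — Source phasor: V = 31.8∠169.6° V = -31.28 + j5.741 V.
Step 5 — Current: I = V / Z = -0.2967 + j0.1035 A = 0.3142∠160.8° A.
Step 6 — Complex power: S = V·I* = 9.874 + j1.536 VA.
Step 7 — Real power: P = Re(S) = 9.874 W.
Step 8 — Reactive power: Q = Im(S) = 1.536 VAR.
Step 9 — Apparent power: |S| = 9.992 VA.
Step 10 — Power factor: PF = P/|S| = 0.9881 (lagging).

(a) P = 9.874 W  (b) Q = 1.536 VAR  (c) S = 9.992 VA  (d) PF = 0.9881 (lagging)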